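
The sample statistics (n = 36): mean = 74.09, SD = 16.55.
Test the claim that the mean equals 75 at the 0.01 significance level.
One-sample t-test:
H₀: μ = 75
H₁: μ ≠ 75
df = n - 1 = 35
t = (x̄ - μ₀) / (s/√n) = (74.09 - 75) / (16.55/√36) = -0.330
p-value = 0.7434

Since p-value > α = 0.01, we fail to reject H₀.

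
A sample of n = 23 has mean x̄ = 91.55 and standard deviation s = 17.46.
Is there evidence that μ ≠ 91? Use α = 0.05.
One-sample t-test:
H₀: μ = 91
H₁: μ ≠ 91
df = n - 1 = 22
t = (x̄ - μ₀) / (s/√n) = (91.55 - 91) / (17.46/√23) = 0.151
p-value = 0.8813

Since p-value > α = 0.05, we fail to reject H₀.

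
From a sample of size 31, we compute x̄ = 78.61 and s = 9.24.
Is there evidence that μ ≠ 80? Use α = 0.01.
One-sample t-test:
H₀: μ = 80
H₁: μ ≠ 80
df = n - 1 = 30
t = (x̄ - μ₀) / (s/√n) = (78.61 - 80) / (9.24/√31) = -0.838
p-value = 0.4089

Since p-value > α = 0.01, we fail to reject H₀.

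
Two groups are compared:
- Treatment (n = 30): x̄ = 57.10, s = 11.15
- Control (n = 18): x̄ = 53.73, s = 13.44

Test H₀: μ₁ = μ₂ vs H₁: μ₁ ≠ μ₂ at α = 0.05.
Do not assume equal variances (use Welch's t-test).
Welch's two-sample t-test:
H₀: μ₁ = μ₂
H₁: μ₁ ≠ μ₂
s₁²/n₁ = 11.15²/30 = 4.1441,  s₂²/n₂ = 13.44²/18 = 10.0352
SE = √(s₁²/n₁ + s₂²/n₂) = √(4.1441 + 10.0352) = 3.7655
df (Welch-Satterthwaite) = (s₁²/n₁ + s₂²/n₂)² / [(s₁²/n₁)²/(n₁-1) + (s₂²/n₂)²/(n₂-1)] ≈ 30.86
t = (x̄₁ - x̄₂) / SE = (57.10 - 53.73) / 3.7655 = 3.37 / 3.7655 = 0.895
p-value = 0.3777

Since p-value > α = 0.05, we fail to reject H₀.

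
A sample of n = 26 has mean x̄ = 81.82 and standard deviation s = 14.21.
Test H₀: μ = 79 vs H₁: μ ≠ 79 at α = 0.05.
One-sample t-test:
H₀: μ = 79
H₁: μ ≠ 79
df = n - 1 = 25
t = (x̄ - μ₀) / (s/√n) = (81.82 - 79) / (14.21/√26) = 1.012
p-value = 0.3213

Since p-value > α = 0.05, we fail to reject H₀.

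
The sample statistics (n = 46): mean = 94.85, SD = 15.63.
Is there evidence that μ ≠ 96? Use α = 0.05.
One-sample t-test:
H₀: μ = 96
H₁: μ ≠ 96
df = n - 1 = 45
t = (x̄ - μ₀) / (s/√n) = (94.85 - 96) / (15.63/√46) = -0.499
p-value = 0.6202

Since p-value > α = 0.05, we fail to reject H₀.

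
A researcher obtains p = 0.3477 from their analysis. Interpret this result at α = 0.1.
Since p = 0.3477 > α = 0.1, fail to reject H₀.
There is insufficient evidence to reject the null hypothesis; the result is not statistically significant at the 0.1 level.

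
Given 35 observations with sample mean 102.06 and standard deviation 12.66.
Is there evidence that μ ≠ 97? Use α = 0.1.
One-sample t-test:
H₀: μ = 97
H₁: μ ≠ 97
df = n - 1 = 34
t = (x̄ - μ₀) / (s/√n) = (102.06 - 97) / (12.66/√35) = 2.365
p-value = 0.0239

Since p-value < α = 0.1, we reject H₀.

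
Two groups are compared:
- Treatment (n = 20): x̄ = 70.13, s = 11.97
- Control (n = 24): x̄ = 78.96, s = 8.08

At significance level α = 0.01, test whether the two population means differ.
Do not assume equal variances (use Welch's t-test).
Welch's two-sample t-test:
H₀: μ₁ = μ₂
H₁: μ₁ ≠ μ₂
s₁²/n₁ = 11.97²/20 = 7.1640,  s₂²/n₂ = 8.08²/24 = 2.7203
SE = √(s₁²/n₁ + s₂²/n₂) = √(7.1640 + 2.7203) = 3.1439
df (Welch-Satterthwaite) = (s₁²/n₁ + s₂²/n₂)² / [(s₁²/n₁)²/(n₁-1) + (s₂²/n₂)²/(n₂-1)] ≈ 32.32
t = (x̄₁ - x̄₂) / SE = (70.13 - 78.96) / 3.1439 = -8.83 / 3.1439 = -2.809
p-value = 0.0084

Since p-value < α = 0.01, we reject H₀.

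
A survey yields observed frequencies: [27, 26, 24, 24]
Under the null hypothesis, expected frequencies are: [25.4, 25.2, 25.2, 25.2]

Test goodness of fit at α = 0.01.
Chi-square goodness of fit test:
H₀: observed counts match expected distribution
H₁: observed counts differ from expected distribution
df = k - 1 = 3
χ² = Σ(O - E)²/E
   = (27 - 25.4)²/25.4 + (26 - 25.2)²/25.2 + (24 - 25.2)²/25.2 + (24 - 25.2)²/25.2
   = 0.101 + 0.025 + 0.057 + 0.057
   = 0.24
p-value = 0.9708

Since p-value > α = 0.01, we fail to reject H₀.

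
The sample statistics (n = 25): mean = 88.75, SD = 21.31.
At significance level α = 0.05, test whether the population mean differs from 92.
One-sample t-test:
H₀: μ = 92
H₁: μ ≠ 92
df = n - 1 = 24
t = (x̄ - μ₀) / (s/√n) = (88.75 - 92) / (21.31/√25) = -0.763
p-value = 0.4532

Since p-value > α = 0.05, we fail to reject H₀.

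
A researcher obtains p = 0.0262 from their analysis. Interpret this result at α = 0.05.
Since p = 0.0262 < α = 0.05, reject H₀.
There is sufficient evidence to reject the null hypothesis; the result is statistically significant at the 0.05 level.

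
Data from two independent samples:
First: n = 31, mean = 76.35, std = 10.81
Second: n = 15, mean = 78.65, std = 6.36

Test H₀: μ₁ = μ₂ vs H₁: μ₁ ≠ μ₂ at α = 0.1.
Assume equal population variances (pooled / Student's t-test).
Student's two-sample t-test (equal variances):
H₀: μ₁ = μ₂
H₁: μ₁ ≠ μ₂
df = n₁ + n₂ - 2 = 44
Pooled variance s_p² = [(n₁-1)s₁² + (n₂-1)s₂²] / (n₁ + n₂ - 2) = [(30)(10.81²) + (14)(6.36²)] / 44 = 92.5449
SE = √(s_p²(1/n₁ + 1/n₂)) = √(92.5449 × (1/31 + 1/15)) = 3.0257
t = (x̄₁ - x̄₂) / SE = (76.35 - 78.65) / 3.0257 = -2.30 / 3.0257 = -0.760
p-value = 0.4512

Since p-value > α = 0.1, we fail to reject H₀.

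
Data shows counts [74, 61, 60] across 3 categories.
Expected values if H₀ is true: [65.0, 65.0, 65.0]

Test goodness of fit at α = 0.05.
Chi-square goodness of fit test:
H₀: observed counts match expected distribution
H₁: observed counts differ from expected distribution
df = k - 1 = 2
χ² = Σ(O - E)²/E
   = (74 - 65.0)²/65.0 + (61 - 65.0)²/65.0 + (60 - 65.0)²/65.0
   = 1.246 + 0.246 + 0.385
   = 1.88
p-value = 0.3912

Since p-value > α = 0.05, we fail to reject H₀.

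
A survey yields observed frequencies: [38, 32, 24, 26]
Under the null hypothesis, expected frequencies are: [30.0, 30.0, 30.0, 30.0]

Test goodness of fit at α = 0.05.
Chi-square goodness of fit test:
H₀: observed counts match expected distribution
H₁: observed counts differ from expected distribution
df = k - 1 = 3
χ² = Σ(O - E)²/E
   = (38 - 30.0)²/30.0 + (32 - 30.0)²/30.0 + (24 - 30.0)²/30.0 + (26 - 30.0)²/30.0
   = 2.133 + 0.133 + 1.200 + 0.533
   = 4.00
p-value = 0.2615

Since p-value > α = 0.05, we fail to reject H₀.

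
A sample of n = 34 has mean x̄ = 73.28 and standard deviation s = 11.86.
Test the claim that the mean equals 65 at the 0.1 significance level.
One-sample t-test:
H₀: μ = 65
H₁: μ ≠ 65
df = n - 1 = 33
t = (x̄ - μ₀) / (s/√n) = (73.28 - 65) / (11.86/√34) = 4.071
p-value = 0.0003

Since p-value < α = 0.1, we reject H₀.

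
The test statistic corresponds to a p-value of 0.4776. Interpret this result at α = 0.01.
Since p = 0.4776 > α = 0.01, fail to reject H₀.
There is insufficient evidence to reject the null hypothesis; the result is not statistically significant at the 0.01 level.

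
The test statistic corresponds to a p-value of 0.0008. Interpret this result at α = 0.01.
Since p = 0.0008 < α = 0.01, reject H₀.
There is sufficient evidence to reject the null hypothesis; the result is statistically significant at the 0.01 level.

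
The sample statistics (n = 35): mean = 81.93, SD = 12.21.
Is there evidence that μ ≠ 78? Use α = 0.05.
One-sample t-test:
H₀: μ = 78
H₁: μ ≠ 78
df = n - 1 = 34
t = (x̄ - μ₀) / (s/√n) = (81.93 - 78) / (12.21/√35) = 1.904
p-value = 0.0654

Since p-value > α = 0.05, we fail to reject H₀.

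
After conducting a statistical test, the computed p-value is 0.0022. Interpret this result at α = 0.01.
Since p = 0.0022 < α = 0.01, reject H₀.
There is sufficient evidence to reject the null hypothesis; the result is statistically significant at the 0.01 level.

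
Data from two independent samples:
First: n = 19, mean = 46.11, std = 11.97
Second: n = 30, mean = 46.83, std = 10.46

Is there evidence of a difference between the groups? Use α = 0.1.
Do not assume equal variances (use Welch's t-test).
Welch's two-sample t-test:
H₀: μ₁ = μ₂
H₁: μ₁ ≠ μ₂
s₁²/n₁ = 11.97²/19 = 7.5411,  s₂²/n₂ = 10.46²/30 = 3.6471
SE = √(s₁²/n₁ + s₂²/n₂) = √(7.5411 + 3.6471) = 3.3449
df (Welch-Satterthwaite) = (s₁²/n₁ + s₂²/n₂)² / [(s₁²/n₁)²/(n₁-1) + (s₂²/n₂)²/(n₂-1)] ≈ 34.60
t = (x̄₁ - x̄₂) / SE = (46.11 - 46.83) / 3.3449 = -0.72 / 3.3449 = -0.215
p-value = 0.8308

Since p-value > α = 0.1, we fail to reject H₀.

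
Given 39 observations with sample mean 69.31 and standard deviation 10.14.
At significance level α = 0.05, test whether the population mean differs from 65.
One-sample t-test:
H₀: μ = 65
H₁: μ ≠ 65
df = n - 1 = 38
t = (x̄ - μ₀) / (s/√n) = (69.31 - 65) / (10.14/√39) = 2.654
p-value = 0.0115

Since p-value < α = 0.05, we reject H₀.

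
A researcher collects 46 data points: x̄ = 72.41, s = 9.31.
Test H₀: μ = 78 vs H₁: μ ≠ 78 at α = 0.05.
One-sample t-test:
H₀: μ = 78
H₁: μ ≠ 78
df = n - 1 = 45
t = (x̄ - μ₀) / (s/√n) = (72.41 - 78) / (9.31/√46) = -4.072
p-value = 0.0002

Since p-value < α = 0.05, we reject H₀.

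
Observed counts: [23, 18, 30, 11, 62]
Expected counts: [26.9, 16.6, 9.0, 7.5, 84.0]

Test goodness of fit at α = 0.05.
Chi-square goodness of fit test:
H₀: observed counts match expected distribution
H₁: observed counts differ from expected distribution
df = k - 1 = 4
χ² = Σ(O - E)²/E
   = (23 - 26.9)²/26.9 + (18 - 16.6)²/16.6 + (30 - 9.0)²/9.0 + (11 - 7.5)²/7.5 + (62 - 84.0)²/84.0
   = 0.565 + 0.118 + 49.000 + 1.633 + 5.762
   = 57.08
p-value < 0.0001

Since p-value < α = 0.05, we reject H₀.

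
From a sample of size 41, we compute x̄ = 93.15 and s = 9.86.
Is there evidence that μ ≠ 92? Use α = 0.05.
One-sample t-test:
H₀: μ = 92
H₁: μ ≠ 92
df = n - 1 = 40
t = (x̄ - μ₀) / (s/√n) = (93.15 - 92) / (9.86/√41) = 0.747
p-value = 0.4595

Since p-value > α = 0.05, we fail to reject H₀.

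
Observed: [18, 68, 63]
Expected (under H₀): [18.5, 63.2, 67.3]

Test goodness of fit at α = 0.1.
Chi-square goodness of fit test:
H₀: observed counts match expected distribution
H₁: observed counts differ from expected distribution
df = k - 1 = 2
χ² = Σ(O - E)²/E
   = (18 - 18.5)²/18.5 + (68 - 63.2)²/63.2 + (63 - 67.3)²/67.3
   = 0.014 + 0.365 + 0.275
   = 0.65
p-value = 0.7215

Since p-value > α = 0.1, we fail to reject H₀.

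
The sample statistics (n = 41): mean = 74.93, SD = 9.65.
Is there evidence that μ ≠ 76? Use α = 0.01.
One-sample t-test:
H₀: μ = 76
H₁: μ ≠ 76
df = n - 1 = 40
t = (x̄ - μ₀) / (s/√n) = (74.93 - 76) / (9.65/√41) = -0.710
p-value = 0.4818

Since p-value > α = 0.01, we fail to reject H₀.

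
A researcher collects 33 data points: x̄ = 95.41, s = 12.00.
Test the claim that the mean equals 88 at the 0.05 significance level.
One-sample t-test:
H₀: μ = 88
H₁: μ ≠ 88
df = n - 1 = 32
t = (x̄ - μ₀) / (s/√n) = (95.41 - 88) / (12.00/√33) = 3.547
p-value = 0.0012

Since p-value < α = 0.05, we reject H₀.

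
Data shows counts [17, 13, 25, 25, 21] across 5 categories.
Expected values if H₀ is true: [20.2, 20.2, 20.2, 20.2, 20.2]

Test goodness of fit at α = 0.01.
Chi-square goodness of fit test:
H₀: observed counts match expected distribution
H₁: observed counts differ from expected distribution
df = k - 1 = 4
χ² = Σ(O - E)²/E
   = (17 - 20.2)²/20.2 + (13 - 20.2)²/20.2 + (25 - 20.2)²/20.2 + (25 - 20.2)²/20.2 + (21 - 20.2)²/20.2
   = 0.507 + 2.566 + 1.141 + 1.141 + 0.032
   = 5.39
p-value = 0.2499

Since p-value > α = 0.01, we fail to reject H₀.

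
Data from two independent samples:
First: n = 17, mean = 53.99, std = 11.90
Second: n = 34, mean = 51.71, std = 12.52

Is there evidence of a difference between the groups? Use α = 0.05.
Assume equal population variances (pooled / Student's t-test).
Student's two-sample t-test (equal variances):
H₀: μ₁ = μ₂
H₁: μ₁ ≠ μ₂
df = n₁ + n₂ - 2 = 49
Pooled variance s_p² = [(n₁-1)s₁² + (n₂-1)s₂²] / (n₁ + n₂ - 2) = [(16)(11.90²) + (33)(12.52²)] / 49 = 151.8066
SE = √(s_p²(1/n₁ + 1/n₂)) = √(151.8066 × (1/17 + 1/34)) = 3.6599
t = (x̄₁ - x̄₂) / SE = (53.99 - 51.71) / 3.6599 = 2.28 / 3.6599 = 0.623
p-value = 0.5362

Since p-value > α = 0.05, we fail to reject H₀.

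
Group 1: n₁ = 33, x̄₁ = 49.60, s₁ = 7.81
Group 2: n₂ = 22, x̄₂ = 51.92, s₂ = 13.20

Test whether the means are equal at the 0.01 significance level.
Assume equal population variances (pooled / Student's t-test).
Student's two-sample t-test (equal variances):
H₀: μ₁ = μ₂
H₁: μ₁ ≠ μ₂
df = n₁ + n₂ - 2 = 53
Pooled variance s_p² = [(n₁-1)s₁² + (n₂-1)s₂²] / (n₁ + n₂ - 2) = [(32)(7.81²) + (21)(13.20²)] / 53 = 105.8663
SE = √(s_p²(1/n₁ + 1/n₂)) = √(105.8663 × (1/33 + 1/22)) = 2.8320
t = (x̄₁ - x̄₂) / SE = (49.60 - 51.92) / 2.8320 = -2.32 / 2.8320 = -0.819
p-value = 0.4163

Since p-value > α = 0.01, we fail to reject H₀.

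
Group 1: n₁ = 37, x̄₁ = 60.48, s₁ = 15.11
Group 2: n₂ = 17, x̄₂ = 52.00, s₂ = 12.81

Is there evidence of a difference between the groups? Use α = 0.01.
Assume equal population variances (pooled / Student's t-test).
Student's two-sample t-test (equal variances):
H₀: μ₁ = μ₂
H₁: μ₁ ≠ μ₂
df = n₁ + n₂ - 2 = 52
Pooled variance s_p² = [(n₁-1)s₁² + (n₂-1)s₂²] / (n₁ + n₂ - 2) = [(36)(15.11²) + (16)(12.81²)] / 52 = 208.5533
SE = √(s_p²(1/n₁ + 1/n₂)) = √(208.5533 × (1/37 + 1/17)) = 4.2314
t = (x̄₁ - x̄₂) / SE = (60.48 - 52.00) / 4.2314 = 8.48 / 4.2314 = 2.004
p-value = 0.0503

Since p-value > α = 0.01, we fail to reject H₀.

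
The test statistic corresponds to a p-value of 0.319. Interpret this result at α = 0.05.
Since p = 0.319 > α = 0.05, fail to reject H₀.
There is insufficient evidence to reject the null hypothesis; the result is not statistically significant at the 0.05 level.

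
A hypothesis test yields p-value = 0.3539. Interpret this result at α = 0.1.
Since p = 0.3539 > α = 0.1, fail to reject H₀.
There is insufficient evidence to reject the null hypothesis; the result is not statistically significant at the 0.1 level.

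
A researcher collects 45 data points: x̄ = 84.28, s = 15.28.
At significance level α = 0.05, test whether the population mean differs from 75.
One-sample t-test:
H₀: μ = 75
H₁: μ ≠ 75
df = n - 1 = 44
t = (x̄ - μ₀) / (s/√n) = (84.28 - 75) / (15.28/√45) = 4.074
p-value = 0.0002

Since p-value < α = 0.05, we reject H₀.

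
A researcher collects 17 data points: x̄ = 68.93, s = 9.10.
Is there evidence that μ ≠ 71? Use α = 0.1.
One-sample t-test:
H₀: μ = 71
H₁: μ ≠ 71
df = n - 1 = 16
t = (x̄ - μ₀) / (s/√n) = (68.93 - 71) / (9.10/√17) = -0.938
p-value = 0.3622

Since p-value > α = 0.1, we fail to reject H₀.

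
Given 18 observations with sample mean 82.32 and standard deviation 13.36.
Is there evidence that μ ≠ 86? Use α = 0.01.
One-sample t-test:
H₀: μ = 86
H₁: μ ≠ 86
df = n - 1 = 17
t = (x̄ - μ₀) / (s/√n) = (82.32 - 86) / (13.36/√18) = -1.169
p-value = 0.2587

Since p-value > α = 0.01, we fail to reject H₀.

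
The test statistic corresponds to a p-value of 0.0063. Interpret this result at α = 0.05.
Since p = 0.0063 < α = 0.05, reject H₀.
There is sufficient evidence to reject the null hypothesis; the result is statistically significant at the 0.05 level.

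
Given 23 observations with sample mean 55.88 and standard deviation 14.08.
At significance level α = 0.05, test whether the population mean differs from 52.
One-sample t-test:
H₀: μ = 52
H₁: μ ≠ 52
df = n - 1 = 22
t = (x̄ - μ₀) / (s/√n) = (55.88 - 52) / (14.08/√23) = 1.322
p-value = 0.1999

Since p-value > α = 0.05, we fail to reject H₀.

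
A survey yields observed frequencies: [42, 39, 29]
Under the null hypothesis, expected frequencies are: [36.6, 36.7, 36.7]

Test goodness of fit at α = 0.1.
Chi-square goodness of fit test:
H₀: observed counts match expected distribution
H₁: observed counts differ from expected distribution
df = k - 1 = 2
χ² = Σ(O - E)²/E
   = (42 - 36.6)²/36.6 + (39 - 36.7)²/36.7 + (29 - 36.7)²/36.7
   = 0.797 + 0.144 + 1.616
   = 2.56
p-value = 0.2785

Since p-value > α = 0.1, we fail to reject H₀.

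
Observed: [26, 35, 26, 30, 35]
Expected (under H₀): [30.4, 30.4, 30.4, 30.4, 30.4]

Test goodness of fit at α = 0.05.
Chi-square goodness of fit test:
H₀: observed counts match expected distribution
H₁: observed counts differ from expected distribution
df = k - 1 = 4
χ² = Σ(O - E)²/E
   = (26 - 30.4)²/30.4 + (35 - 30.4)²/30.4 + (26 - 30.4)²/30.4 + (30 - 30.4)²/30.4 + (35 - 30.4)²/30.4
   = 0.637 + 0.696 + 0.637 + 0.005 + 0.696
   = 2.67
p-value = 0.6143

Since p-value > α = 0.05, we fail to reject H₀.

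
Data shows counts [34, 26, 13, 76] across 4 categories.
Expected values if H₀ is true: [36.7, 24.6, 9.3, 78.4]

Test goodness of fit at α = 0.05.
Chi-square goodness of fit test:
H₀: observed counts match expected distribution
H₁: observed counts differ from expected distribution
df = k - 1 = 3
χ² = Σ(O - E)²/E
   = (34 - 36.7)²/36.7 + (26 - 24.6)²/24.6 + (13 - 9.3)²/9.3 + (76 - 78.4)²/78.4
   = 0.199 + 0.080 + 1.472 + 0.073
   = 1.82
p-value = 0.6098

Since p-value > α = 0.05, we fail to reject H₀.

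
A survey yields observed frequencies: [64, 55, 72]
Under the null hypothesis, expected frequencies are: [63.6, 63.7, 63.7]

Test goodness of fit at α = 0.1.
Chi-square goodness of fit test:
H₀: observed counts match expected distribution
H₁: observed counts differ from expected distribution
df = k - 1 = 2
χ² = Σ(O - E)²/E
   = (64 - 63.6)²/63.6 + (55 - 63.7)²/63.7 + (72 - 63.7)²/63.7
   = 0.003 + 1.188 + 1.081
   = 2.27
p-value = 0.3211

Since p-value > α = 0.1, we fail to reject H₀.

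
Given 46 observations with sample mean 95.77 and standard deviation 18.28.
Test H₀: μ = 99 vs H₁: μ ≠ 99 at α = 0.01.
One-sample t-test:
H₀: μ = 99
H₁: μ ≠ 99
df = n - 1 = 45
t = (x̄ - μ₀) / (s/√n) = (95.77 - 99) / (18.28/√46) = -1.198
p-value = 0.2370

Since p-value > α = 0.01, we fail to reject H₀.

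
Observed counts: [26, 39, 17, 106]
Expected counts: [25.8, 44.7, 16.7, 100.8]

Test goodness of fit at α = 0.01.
Chi-square goodness of fit test:
H₀: observed counts match expected distribution
H₁: observed counts differ from expected distribution
df = k - 1 = 3
χ² = Σ(O - E)²/E
   = (26 - 25.8)²/25.8 + (39 - 44.7)²/44.7 + (17 - 16.7)²/16.7 + (106 - 100.8)²/100.8
   = 0.002 + 0.727 + 0.005 + 0.268
   = 1.00
p-value = 0.8008

Since p-value > α = 0.01, we fail to reject H₀.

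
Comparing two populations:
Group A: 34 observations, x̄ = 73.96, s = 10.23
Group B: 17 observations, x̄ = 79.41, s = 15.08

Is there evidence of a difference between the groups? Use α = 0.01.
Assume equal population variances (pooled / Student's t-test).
Student's two-sample t-test (equal variances):
H₀: μ₁ = μ₂
H₁: μ₁ ≠ μ₂
df = n₁ + n₂ - 2 = 49
Pooled variance s_p² = [(n₁-1)s₁² + (n₂-1)s₂²] / (n₁ + n₂ - 2) = [(33)(10.23²) + (16)(15.08²)] / 49 = 144.7357
SE = √(s_p²(1/n₁ + 1/n₂)) = √(144.7357 × (1/34 + 1/17)) = 3.5736
t = (x̄₁ - x̄₂) / SE = (73.96 - 79.41) / 3.5736 = -5.45 / 3.5736 = -1.525
p-value = 0.1337

Since p-value > α = 0.01, we fail to reject H₀.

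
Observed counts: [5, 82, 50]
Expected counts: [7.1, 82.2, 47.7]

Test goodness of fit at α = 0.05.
Chi-square goodness of fit test:
H₀: observed counts match expected distribution
H₁: observed counts differ from expected distribution
df = k - 1 = 2
χ² = Σ(O - E)²/E
   = (5 - 7.1)²/7.1 + (82 - 82.2)²/82.2 + (50 - 47.7)²/47.7
   = 0.621 + 0.000 + 0.111
   = 0.73
p-value = 0.6933

Since p-value > α = 0.05, we fail to reject H₀.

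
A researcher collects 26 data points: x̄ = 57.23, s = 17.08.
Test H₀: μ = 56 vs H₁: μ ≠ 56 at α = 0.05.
One-sample t-test:
H₀: μ = 56
H₁: μ ≠ 56
df = n - 1 = 25
t = (x̄ - μ₀) / (s/√n) = (57.23 - 56) / (17.08/√26) = 0.367
p-value = 0.7166

Since p-value > α = 0.05, we fail to reject H₀.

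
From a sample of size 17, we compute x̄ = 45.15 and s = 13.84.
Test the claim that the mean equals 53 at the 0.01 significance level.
One-sample t-test:
H₀: μ = 53
H₁: μ ≠ 53
df = n - 1 = 16
t = (x̄ - μ₀) / (s/√n) = (45.15 - 53) / (13.84/√17) = -2.339
p-value = 0.0327

Since p-value > α = 0.01, we fail to reject H₀.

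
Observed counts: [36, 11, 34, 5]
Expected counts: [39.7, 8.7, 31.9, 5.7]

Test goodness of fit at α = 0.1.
Chi-square goodness of fit test:
H₀: observed counts match expected distribution
H₁: observed counts differ from expected distribution
df = k - 1 = 3
χ² = Σ(O - E)²/E
   = (36 - 39.7)²/39.7 + (11 - 8.7)²/8.7 + (34 - 31.9)²/31.9 + (5 - 5.7)²/5.7
   = 0.345 + 0.608 + 0.138 + 0.086
   = 1.18
p-value = 0.7585

Since p-value > α = 0.1, we fail to reject H₀.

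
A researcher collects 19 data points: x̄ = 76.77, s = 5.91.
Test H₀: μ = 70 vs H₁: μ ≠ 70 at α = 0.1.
One-sample t-test:
H₀: μ = 70
H₁: μ ≠ 70
df = n - 1 = 18
t = (x̄ - μ₀) / (s/√n) = (76.77 - 70) / (5.91/√19) = 4.993
p-value = 0.0001

Since p-value < α = 0.1, we reject H₀.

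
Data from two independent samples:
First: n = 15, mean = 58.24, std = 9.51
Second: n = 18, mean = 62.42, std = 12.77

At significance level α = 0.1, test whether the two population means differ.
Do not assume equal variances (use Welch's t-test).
Welch's two-sample t-test:
H₀: μ₁ = μ₂
H₁: μ₁ ≠ μ₂
s₁²/n₁ = 9.51²/15 = 6.0293,  s₂²/n₂ = 12.77²/18 = 9.0596
SE = √(s₁²/n₁ + s₂²/n₂) = √(6.0293 + 9.0596) = 3.8844
df (Welch-Satterthwaite) = (s₁²/n₁ + s₂²/n₂)² / [(s₁²/n₁)²/(n₁-1) + (s₂²/n₂)²/(n₂-1)] ≈ 30.66
t = (x̄₁ - x̄₂) / SE = (58.24 - 62.42) / 3.8844 = -4.18 / 3.8844 = -1.076
p-value = 0.2903

Since p-value > α = 0.1, we fail to reject H₀.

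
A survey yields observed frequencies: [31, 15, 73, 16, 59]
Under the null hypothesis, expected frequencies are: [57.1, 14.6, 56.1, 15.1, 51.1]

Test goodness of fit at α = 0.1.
Chi-square goodness of fit test:
H₀: observed counts match expected distribution
H₁: observed counts differ from expected distribution
df = k - 1 = 4
χ² = Σ(O - E)²/E
   = (31 - 57.1)²/57.1 + (15 - 14.6)²/14.6 + (73 - 56.1)²/56.1 + (16 - 15.1)²/15.1 + (59 - 51.1)²/51.1
   = 11.930 + 0.011 + 5.091 + 0.054 + 1.221
   = 18.31
p-value = 0.0011

Since p-value < α = 0.1, we reject H₀.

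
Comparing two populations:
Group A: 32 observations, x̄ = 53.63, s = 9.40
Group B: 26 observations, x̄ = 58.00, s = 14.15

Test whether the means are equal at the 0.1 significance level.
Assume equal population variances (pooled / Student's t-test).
Student's two-sample t-test (equal variances):
H₀: μ₁ = μ₂
H₁: μ₁ ≠ μ₂
df = n₁ + n₂ - 2 = 56
Pooled variance s_p² = [(n₁-1)s₁² + (n₂-1)s₂²] / (n₁ + n₂ - 2) = [(31)(9.40²) + (25)(14.15²)] / 56 = 138.2986
SE = √(s_p²(1/n₁ + 1/n₂)) = √(138.2986 × (1/32 + 1/26)) = 3.1050
t = (x̄₁ - x̄₂) / SE = (53.63 - 58.00) / 3.1050 = -4.37 / 3.1050 = -1.407
p-value = 0.1648

Since p-value > α = 0.1, we fail to reject H₀.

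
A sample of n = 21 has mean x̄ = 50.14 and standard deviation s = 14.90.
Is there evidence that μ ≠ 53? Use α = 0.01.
One-sample t-test:
H₀: μ = 53
H₁: μ ≠ 53
df = n - 1 = 20
t = (x̄ - μ₀) / (s/√n) = (50.14 - 53) / (14.90/√21) = -0.880
p-value = 0.3895

Since p-value > α = 0.01, we fail to reject H₀.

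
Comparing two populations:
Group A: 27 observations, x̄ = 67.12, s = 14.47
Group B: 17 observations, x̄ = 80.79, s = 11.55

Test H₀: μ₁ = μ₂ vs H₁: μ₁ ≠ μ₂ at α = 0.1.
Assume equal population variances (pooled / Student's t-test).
Student's two-sample t-test (equal variances):
H₀: μ₁ = μ₂
H₁: μ₁ ≠ μ₂
df = n₁ + n₂ - 2 = 42
Pooled variance s_p² = [(n₁-1)s₁² + (n₂-1)s₂²] / (n₁ + n₂ - 2) = [(26)(14.47²) + (16)(11.55²)] / 42 = 180.4367
SE = √(s_p²(1/n₁ + 1/n₂)) = √(180.4367 × (1/27 + 1/17)) = 4.1589
t = (x̄₁ - x̄₂) / SE = (67.12 - 80.79) / 4.1589 = -13.67 / 4.1589 = -3.287
p-value = 0.0021

Since p-value < α = 0.1, we reject H₀.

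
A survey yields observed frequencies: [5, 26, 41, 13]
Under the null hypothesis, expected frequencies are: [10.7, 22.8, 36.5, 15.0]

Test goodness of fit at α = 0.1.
Chi-square goodness of fit test:
H₀: observed counts match expected distribution
H₁: observed counts differ from expected distribution
df = k - 1 = 3
χ² = Σ(O - E)²/E
   = (5 - 10.7)²/10.7 + (26 - 22.8)²/22.8 + (41 - 36.5)²/36.5 + (13 - 15.0)²/15.0
   = 3.036 + 0.449 + 0.555 + 0.267
   = 4.31
p-value = 0.2302

Since p-value > α = 0.1, we fail to reject H₀.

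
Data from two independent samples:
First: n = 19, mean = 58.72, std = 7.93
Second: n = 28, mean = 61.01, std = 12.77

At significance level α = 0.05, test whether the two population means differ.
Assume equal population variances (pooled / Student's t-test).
Student's two-sample t-test (equal variances):
H₀: μ₁ = μ₂
H₁: μ₁ ≠ μ₂
df = n₁ + n₂ - 2 = 45
Pooled variance s_p² = [(n₁-1)s₁² + (n₂-1)s₂²] / (n₁ + n₂ - 2) = [(18)(7.93²) + (27)(12.77²)] / 45 = 122.9977
SE = √(s_p²(1/n₁ + 1/n₂)) = √(122.9977 × (1/19 + 1/28)) = 3.2964
t = (x̄₁ - x̄₂) / SE = (58.72 - 61.01) / 3.2964 = -2.29 / 3.2964 = -0.695
p-value = 0.4908

Since p-value > α = 0.05, we fail to reject H₀.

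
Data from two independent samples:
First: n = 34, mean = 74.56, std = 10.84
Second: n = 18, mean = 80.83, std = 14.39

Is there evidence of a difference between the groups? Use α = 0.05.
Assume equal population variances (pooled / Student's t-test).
Student's two-sample t-test (equal variances):
H₀: μ₁ = μ₂
H₁: μ₁ ≠ μ₂
df = n₁ + n₂ - 2 = 50
Pooled variance s_p² = [(n₁-1)s₁² + (n₂-1)s₂²] / (n₁ + n₂ - 2) = [(33)(10.84²) + (17)(14.39²)] / 50 = 147.9582
SE = √(s_p²(1/n₁ + 1/n₂)) = √(147.9582 × (1/34 + 1/18)) = 3.5456
t = (x̄₁ - x̄₂) / SE = (74.56 - 80.83) / 3.5456 = -6.27 / 3.5456 = -1.768
p-value = 0.0831

Since p-value > α = 0.05, we fail to reject H₀.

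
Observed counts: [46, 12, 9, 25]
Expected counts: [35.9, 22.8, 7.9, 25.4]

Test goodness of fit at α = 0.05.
Chi-square goodness of fit test:
H₀: observed counts match expected distribution
H₁: observed counts differ from expected distribution
df = k - 1 = 3
χ² = Σ(O - E)²/E
   = (46 - 35.9)²/35.9 + (12 - 22.8)²/22.8 + (9 - 7.9)²/7.9 + (25 - 25.4)²/25.4
   = 2.842 + 5.116 + 0.153 + 0.006
   = 8.12
p-value = 0.0437

Since p-value < α = 0.05, we reject H₀.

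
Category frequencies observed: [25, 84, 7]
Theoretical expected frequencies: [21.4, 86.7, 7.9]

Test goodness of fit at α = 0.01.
Chi-square goodness of fit test:
H₀: observed counts match expected distribution
H₁: observed counts differ from expected distribution
df = k - 1 = 2
χ² = Σ(O - E)²/E
   = (25 - 21.4)²/21.4 + (84 - 86.7)²/86.7 + (7 - 7.9)²/7.9
   = 0.606 + 0.084 + 0.103
   = 0.79
p-value = 0.6729

Since p-value > α = 0.01, we fail to reject H₀.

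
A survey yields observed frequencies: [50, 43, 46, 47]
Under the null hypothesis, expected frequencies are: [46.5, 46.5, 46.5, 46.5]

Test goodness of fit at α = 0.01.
Chi-square goodness of fit test:
H₀: observed counts match expected distribution
H₁: observed counts differ from expected distribution
df = k - 1 = 3
χ² = Σ(O - E)²/E
   = (50 - 46.5)²/46.5 + (43 - 46.5)²/46.5 + (46 - 46.5)²/46.5 + (47 - 46.5)²/46.5
   = 0.263 + 0.263 + 0.005 + 0.005
   = 0.54
p-value = 0.9105

Since p-value > α = 0.01, we fail to reject H₀.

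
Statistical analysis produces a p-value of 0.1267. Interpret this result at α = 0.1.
Since p = 0.1267 > α = 0.1, fail to reject H₀.
There is insufficient evidence to reject the null hypothesis; the result is not statistically significant at the 0.1 level.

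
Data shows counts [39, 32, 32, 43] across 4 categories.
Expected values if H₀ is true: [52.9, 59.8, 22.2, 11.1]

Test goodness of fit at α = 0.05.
Chi-square goodness of fit test:
H₀: observed counts match expected distribution
H₁: observed counts differ from expected distribution
df = k - 1 = 3
χ² = Σ(O - E)²/E
   = (39 - 52.9)²/52.9 + (32 - 59.8)²/59.8 + (32 - 22.2)²/22.2 + (43 - 11.1)²/11.1
   = 3.652 + 12.924 + 4.326 + 91.677
   = 112.58
p-value < 0.0001

Since p-value < α = 0.05, we reject H₀.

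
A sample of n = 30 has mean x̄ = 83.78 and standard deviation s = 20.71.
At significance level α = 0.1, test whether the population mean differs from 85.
One-sample t-test:
H₀: μ = 85
H₁: μ ≠ 85
df = n - 1 = 29
t = (x̄ - μ₀) / (s/√n) = (83.78 - 85) / (20.71/√30) = -0.323
p-value = 0.7493

Since p-value > α = 0.1, we fail to reject H₀.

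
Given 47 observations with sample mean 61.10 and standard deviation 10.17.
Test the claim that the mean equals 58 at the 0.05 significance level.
One-sample t-test:
H₀: μ = 58
H₁: μ ≠ 58
df = n - 1 = 46
t = (x̄ - μ₀) / (s/√n) = (61.10 - 58) / (10.17/√47) = 2.090
p-value = 0.0422

Since p-value < α = 0.05, we reject H₀.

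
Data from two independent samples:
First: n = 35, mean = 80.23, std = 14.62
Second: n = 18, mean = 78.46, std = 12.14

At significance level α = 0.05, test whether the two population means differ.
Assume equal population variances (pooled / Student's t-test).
Student's two-sample t-test (equal variances):
H₀: μ₁ = μ₂
H₁: μ₁ ≠ μ₂
df = n₁ + n₂ - 2 = 51
Pooled variance s_p² = [(n₁-1)s₁² + (n₂-1)s₂²] / (n₁ + n₂ - 2) = [(34)(14.62²) + (17)(12.14²)] / 51 = 191.6228
SE = √(s_p²(1/n₁ + 1/n₂)) = √(191.6228 × (1/35 + 1/18)) = 4.0151
t = (x̄₁ - x̄₂) / SE = (80.23 - 78.46) / 4.0151 = 1.77 / 4.0151 = 0.441
p-value = 0.6612

Since p-value > α = 0.05, we fail to reject H₀.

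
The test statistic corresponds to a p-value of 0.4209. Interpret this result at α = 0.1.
Since p = 0.4209 > α = 0.1, fail to reject H₀.
There is insufficient evidence to reject the null hypothesis; the result is not statistically significant at the 0.1 level.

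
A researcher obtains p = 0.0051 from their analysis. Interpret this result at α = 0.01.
Since p = 0.0051 < α = 0.01, reject H₀.
There is sufficient evidence to reject the null hypothesis; the result is statistically significant at the 0.01 level.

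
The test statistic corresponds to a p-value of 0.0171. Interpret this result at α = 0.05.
Since p = 0.0171 < α = 0.05, reject H₀.
There is sufficient evidence to reject the null hypothesis; the result is statistically significant at the 0.05 level.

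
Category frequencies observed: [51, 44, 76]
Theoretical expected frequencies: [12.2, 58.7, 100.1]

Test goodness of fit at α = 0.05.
Chi-square goodness of fit test:
H₀: observed counts match expected distribution
H₁: observed counts differ from expected distribution
df = k - 1 = 2
χ² = Σ(O - E)²/E
   = (51 - 12.2)²/12.2 + (44 - 58.7)²/58.7 + (76 - 100.1)²/100.1
   = 123.397 + 3.681 + 5.802
   = 132.88
p-value < 0.0001

Since p-value < α = 0.05, we reject H₀.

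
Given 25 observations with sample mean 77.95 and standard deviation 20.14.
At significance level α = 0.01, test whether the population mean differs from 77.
One-sample t-test:
H₀: μ = 77
H₁: μ ≠ 77
df = n - 1 = 24
t = (x̄ - μ₀) / (s/√n) = (77.95 - 77) / (20.14/√25) = 0.236
p-value = 0.8156

Since p-value > α = 0.01, we fail to reject H₀.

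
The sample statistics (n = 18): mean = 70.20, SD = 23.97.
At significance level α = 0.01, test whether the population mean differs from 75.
One-sample t-test:
H₀: μ = 75
H₁: μ ≠ 75
df = n - 1 = 17
t = (x̄ - μ₀) / (s/√n) = (70.20 - 75) / (23.97/√18) = -0.850
p-value = 0.4074

Since p-value > α = 0.01, we fail to reject H₀.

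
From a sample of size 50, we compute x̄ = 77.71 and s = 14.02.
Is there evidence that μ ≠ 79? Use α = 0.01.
One-sample t-test:
H₀: μ = 79
H₁: μ ≠ 79
df = n - 1 = 49
t = (x̄ - μ₀) / (s/√n) = (77.71 - 79) / (14.02/√50) = -0.651
p-value = 0.5183

Since p-value > α = 0.01, we fail to reject H₀.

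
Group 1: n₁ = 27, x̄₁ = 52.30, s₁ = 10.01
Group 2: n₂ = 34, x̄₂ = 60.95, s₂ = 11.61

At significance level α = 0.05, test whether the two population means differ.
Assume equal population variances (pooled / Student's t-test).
Student's two-sample t-test (equal variances):
H₀: μ₁ = μ₂
H₁: μ₁ ≠ μ₂
df = n₁ + n₂ - 2 = 59
Pooled variance s_p² = [(n₁-1)s₁² + (n₂-1)s₂²] / (n₁ + n₂ - 2) = [(26)(10.01²) + (33)(11.61²)] / 59 = 119.5482
SE = √(s_p²(1/n₁ + 1/n₂)) = √(119.5482 × (1/27 + 1/34)) = 2.8185
t = (x̄₁ - x̄₂) / SE = (52.30 - 60.95) / 2.8185 = -8.65 / 2.8185 = -3.069
p-value = 0.0032

Since p-value < α = 0.05, we reject H₀.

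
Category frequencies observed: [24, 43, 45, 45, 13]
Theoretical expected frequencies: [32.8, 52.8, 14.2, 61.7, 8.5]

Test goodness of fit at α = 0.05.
Chi-square goodness of fit test:
H₀: observed counts match expected distribution
H₁: observed counts differ from expected distribution
df = k - 1 = 4
χ² = Σ(O - E)²/E
   = (24 - 32.8)²/32.8 + (43 - 52.8)²/52.8 + (45 - 14.2)²/14.2 + (45 - 61.7)²/61.7 + (13 - 8.5)²/8.5
   = 2.361 + 1.819 + 66.806 + 4.520 + 2.382
   = 77.89
p-value < 0.0001

Since p-value < α = 0.05, we reject H₀.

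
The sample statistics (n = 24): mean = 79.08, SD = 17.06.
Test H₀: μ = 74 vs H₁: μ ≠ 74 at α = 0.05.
One-sample t-test:
H₀: μ = 74
H₁: μ ≠ 74
df = n - 1 = 23
t = (x̄ - μ₀) / (s/√n) = (79.08 - 74) / (17.06/√24) = 1.459
p-value = 0.1581

Since p-value > α = 0.05, we fail to reject H₀.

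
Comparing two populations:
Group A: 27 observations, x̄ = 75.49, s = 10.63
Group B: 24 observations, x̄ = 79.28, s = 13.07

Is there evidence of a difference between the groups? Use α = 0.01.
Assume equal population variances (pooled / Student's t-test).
Student's two-sample t-test (equal variances):
H₀: μ₁ = μ₂
H₁: μ₁ ≠ μ₂
df = n₁ + n₂ - 2 = 49
Pooled variance s_p² = [(n₁-1)s₁² + (n₂-1)s₂²] / (n₁ + n₂ - 2) = [(26)(10.63²) + (23)(13.07²)] / 49 = 140.1407
SE = √(s_p²(1/n₁ + 1/n₂)) = √(140.1407 × (1/27 + 1/24)) = 3.3211
t = (x̄₁ - x̄₂) / SE = (75.49 - 79.28) / 3.3211 = -3.79 / 3.3211 = -1.141
p-value = 0.2593

Since p-value > α = 0.01, we fail to reject H₀.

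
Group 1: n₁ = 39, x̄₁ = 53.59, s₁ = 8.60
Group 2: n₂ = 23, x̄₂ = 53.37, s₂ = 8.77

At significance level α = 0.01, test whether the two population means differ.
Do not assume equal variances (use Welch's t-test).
Welch's two-sample t-test:
H₀: μ₁ = μ₂
H₁: μ₁ ≠ μ₂
s₁²/n₁ = 8.60²/39 = 1.8964,  s₂²/n₂ = 8.77²/23 = 3.3440
SE = √(s₁²/n₁ + s₂²/n₂) = √(1.8964 + 3.3440) = 2.2892
df (Welch-Satterthwaite) = (s₁²/n₁ + s₂²/n₂)² / [(s₁²/n₁)²/(n₁-1) + (s₂²/n₂)²/(n₂-1)] ≈ 45.55
t = (x̄₁ - x̄₂) / SE = (53.59 - 53.37) / 2.2892 = 0.22 / 2.2892 = 0.096
p-value = 0.9239

Since p-value > α = 0.01, we fail to reject H₀.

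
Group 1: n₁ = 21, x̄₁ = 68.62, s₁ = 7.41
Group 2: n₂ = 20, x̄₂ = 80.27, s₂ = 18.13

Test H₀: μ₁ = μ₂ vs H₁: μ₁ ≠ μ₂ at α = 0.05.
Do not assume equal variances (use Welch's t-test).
Welch's two-sample t-test:
H₀: μ₁ = μ₂
H₁: μ₁ ≠ μ₂
s₁²/n₁ = 7.41²/21 = 2.6147,  s₂²/n₂ = 18.13²/20 = 16.4348
SE = √(s₁²/n₁ + s₂²/n₂) = √(2.6147 + 16.4348) = 4.3646
df (Welch-Satterthwaite) = (s₁²/n₁ + s₂²/n₂)² / [(s₁²/n₁)²/(n₁-1) + (s₂²/n₂)²/(n₂-1)] ≈ 24.93
t = (x̄₁ - x̄₂) / SE = (68.62 - 80.27) / 4.3646 = -11.65 / 4.3646 = -2.669
p-value = 0.0132

Since p-value < α = 0.05, we reject H₀.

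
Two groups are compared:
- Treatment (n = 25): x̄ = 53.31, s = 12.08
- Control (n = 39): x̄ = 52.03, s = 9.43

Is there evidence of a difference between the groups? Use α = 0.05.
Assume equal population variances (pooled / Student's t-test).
Student's two-sample t-test (equal variances):
H₀: μ₁ = μ₂
H₁: μ₁ ≠ μ₂
df = n₁ + n₂ - 2 = 62
Pooled variance s_p² = [(n₁-1)s₁² + (n₂-1)s₂²] / (n₁ + n₂ - 2) = [(24)(12.08²) + (38)(9.43²)] / 62 = 110.9900
SE = √(s_p²(1/n₁ + 1/n₂)) = √(110.9900 × (1/25 + 1/39)) = 2.6992
t = (x̄₁ - x̄₂) / SE = (53.31 - 52.03) / 2.6992 = 1.28 / 2.6992 = 0.474
p-value = 0.6370

Since p-value > α = 0.05, we fail to reject H₀.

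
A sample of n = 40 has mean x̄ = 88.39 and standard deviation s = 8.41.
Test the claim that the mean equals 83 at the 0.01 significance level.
One-sample t-test:
H₀: μ = 83
H₁: μ ≠ 83
df = n - 1 = 39
t = (x̄ - μ₀) / (s/√n) = (88.39 - 83) / (8.41/√40) = 4.053
p-value = 0.0002

Since p-value < α = 0.01, we reject H₀.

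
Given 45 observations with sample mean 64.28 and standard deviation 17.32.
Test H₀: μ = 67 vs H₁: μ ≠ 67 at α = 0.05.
One-sample t-test:
H₀: μ = 67
H₁: μ ≠ 67
df = n - 1 = 44
t = (x̄ - μ₀) / (s/√n) = (64.28 - 67) / (17.32/√45) = -1.053
p-value = 0.2979

Since p-value > α = 0.05, we fail to reject H₀.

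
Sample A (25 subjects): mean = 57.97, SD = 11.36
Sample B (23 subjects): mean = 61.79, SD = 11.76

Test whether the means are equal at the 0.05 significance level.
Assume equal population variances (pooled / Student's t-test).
Student's two-sample t-test (equal variances):
H₀: μ₁ = μ₂
H₁: μ₁ ≠ μ₂
df = n₁ + n₂ - 2 = 46
Pooled variance s_p² = [(n₁-1)s₁² + (n₂-1)s₂²] / (n₁ + n₂ - 2) = [(24)(11.36²) + (22)(11.76²)] / 46 = 133.4726
SE = √(s_p²(1/n₁ + 1/n₂)) = √(133.4726 × (1/25 + 1/23)) = 3.3380
t = (x̄₁ - x̄₂) / SE = (57.97 - 61.79) / 3.3380 = -3.82 / 3.3380 = -1.144
p-value = 0.2584

Since p-value > α = 0.05, we fail to reject H₀.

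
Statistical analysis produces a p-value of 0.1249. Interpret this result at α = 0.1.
Since p = 0.1249 > α = 0.1, fail to reject H₀.
There is insufficient evidence to reject the null hypothesis; the result is not statistically significant at the 0.1 level.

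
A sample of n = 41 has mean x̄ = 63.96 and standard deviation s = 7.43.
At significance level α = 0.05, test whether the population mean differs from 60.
One-sample t-test:
H₀: μ = 60
H₁: μ ≠ 60
df = n - 1 = 40
t = (x̄ - μ₀) / (s/√n) = (63.96 - 60) / (7.43/√41) = 3.413
p-value = 0.0015

Since p-value < α = 0.05, we reject H₀.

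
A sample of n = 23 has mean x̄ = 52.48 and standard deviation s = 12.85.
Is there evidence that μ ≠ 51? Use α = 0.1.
One-sample t-test:
H₀: μ = 51
H₁: μ ≠ 51
df = n - 1 = 22
t = (x̄ - μ₀) / (s/√n) = (52.48 - 51) / (12.85/√23) = 0.552
p-value = 0.5863

Since p-value > α = 0.1, we fail to reject H₀.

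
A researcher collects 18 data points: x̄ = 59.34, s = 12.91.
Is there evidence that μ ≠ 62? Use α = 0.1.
One-sample t-test:
H₀: μ = 62
H₁: μ ≠ 62
df = n - 1 = 17
t = (x̄ - μ₀) / (s/√n) = (59.34 - 62) / (12.91/√18) = -0.874
p-value = 0.3942

Since p-value > α = 0.1, we fail to reject H₀.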